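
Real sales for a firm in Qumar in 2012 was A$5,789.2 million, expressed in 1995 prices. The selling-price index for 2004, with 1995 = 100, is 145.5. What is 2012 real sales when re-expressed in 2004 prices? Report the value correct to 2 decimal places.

Real sales in 2004 prices = Real sales in 1995 prices × (P_2004/P_1995) = 5789.2 × 1.455 = 8423.29.

A$8,423.29 million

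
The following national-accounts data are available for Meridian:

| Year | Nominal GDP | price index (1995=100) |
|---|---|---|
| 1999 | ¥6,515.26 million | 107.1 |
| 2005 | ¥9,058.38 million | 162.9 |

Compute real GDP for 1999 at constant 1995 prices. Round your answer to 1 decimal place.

Real GDP = Nominal / (price index/100) = 6515.26 / 1.071 = 6083.34.

¥6,083.3 million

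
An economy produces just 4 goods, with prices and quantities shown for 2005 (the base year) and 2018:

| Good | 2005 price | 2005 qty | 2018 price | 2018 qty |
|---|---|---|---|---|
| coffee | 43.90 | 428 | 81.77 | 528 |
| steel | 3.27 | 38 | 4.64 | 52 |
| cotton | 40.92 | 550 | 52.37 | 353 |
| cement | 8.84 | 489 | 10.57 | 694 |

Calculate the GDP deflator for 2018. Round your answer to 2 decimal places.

Nominal GDP 2018 = 81.77·528 + 4.64·52 + 52.37·353 + 10.57·694 = 69238.03.
Real GDP 2018 (at 2005 prices) = 43.90·528 + 3.27·52 + 40.92·353 + 8.84·694 = 43928.96.
Deflator = Nominal/Real × 100 = 69238.03/43928.96 × 100 = 157.614.

157.61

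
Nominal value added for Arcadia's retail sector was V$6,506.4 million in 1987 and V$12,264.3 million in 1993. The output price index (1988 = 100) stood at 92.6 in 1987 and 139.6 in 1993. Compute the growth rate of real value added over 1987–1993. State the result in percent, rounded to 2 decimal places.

Deflate each year: 1987 → 6506.4/0.926 = 7026.35; 1993 → 12264.3/1.396 = 8785.32.
So real value added changed by 8785.32/7026.35 − 1 = 0.2503, i.e. 25.03%.

25.03%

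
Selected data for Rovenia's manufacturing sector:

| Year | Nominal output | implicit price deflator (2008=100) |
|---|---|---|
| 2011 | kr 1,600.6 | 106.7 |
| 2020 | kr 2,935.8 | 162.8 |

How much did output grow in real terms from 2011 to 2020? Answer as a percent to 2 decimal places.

20.21%

Deflate each year: 2011 → 1600.6/1.067 = 1500.09; 2020 → 2935.8/1.628 = 1803.32.
So real output changed by 1803.32/1500.09 − 1 = 0.2021, i.e. 20.21%.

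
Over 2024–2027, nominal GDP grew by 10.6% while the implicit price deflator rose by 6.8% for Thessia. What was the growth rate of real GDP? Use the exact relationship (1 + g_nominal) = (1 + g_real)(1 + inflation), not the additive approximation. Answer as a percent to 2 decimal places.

(1 + g_nom) = (1 + g_real)(1 + π), so g_real = 1.1060 / 1.0680 − 1 = 0.03558.

3.56%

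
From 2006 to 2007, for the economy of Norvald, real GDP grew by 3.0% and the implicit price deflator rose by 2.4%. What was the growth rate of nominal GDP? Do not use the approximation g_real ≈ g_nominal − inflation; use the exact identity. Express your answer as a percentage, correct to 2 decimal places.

5.47%

(1 + g_nom) = (1 + g_real)(1 + π) = 1.0300 × 1.0240 = 1.05472.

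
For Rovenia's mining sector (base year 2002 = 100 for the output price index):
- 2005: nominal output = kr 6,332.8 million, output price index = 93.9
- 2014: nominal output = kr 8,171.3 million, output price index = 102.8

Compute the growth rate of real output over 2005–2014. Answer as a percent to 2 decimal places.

17.86%

Deflate each year: 2005 → 6332.8/0.939 = 6744.20; 2014 → 8171.3/1.028 = 7948.74.
So real output changed by 7948.74/6744.20 − 1 = 0.1786, i.e. 17.86%.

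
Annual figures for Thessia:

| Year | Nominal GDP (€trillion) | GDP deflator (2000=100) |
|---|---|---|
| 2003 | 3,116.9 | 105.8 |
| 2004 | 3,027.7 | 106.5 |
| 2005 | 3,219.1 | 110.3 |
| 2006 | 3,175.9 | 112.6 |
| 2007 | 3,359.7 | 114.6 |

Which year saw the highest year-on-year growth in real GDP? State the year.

2007

2004: real = 3027.7/1.065 = 2842.91; growth vs 2003 (2946.03) = -3.50%.
2005: real = 3219.1/1.103 = 2918.50; growth vs 2004 (2842.91) = 2.66%.
2006: real = 3175.9/1.126 = 2820.52; growth vs 2005 (2918.50) = -3.36%.
2007: real = 3359.7/1.146 = 2931.68; growth vs 2006 (2820.52) = 3.94%.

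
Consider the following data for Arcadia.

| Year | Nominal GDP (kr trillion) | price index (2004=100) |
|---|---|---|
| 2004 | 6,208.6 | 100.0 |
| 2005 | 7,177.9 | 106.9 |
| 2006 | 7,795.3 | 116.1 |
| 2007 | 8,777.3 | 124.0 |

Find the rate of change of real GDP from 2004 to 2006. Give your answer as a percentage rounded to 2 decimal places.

8.15%

Real GDP 2004 = 6208.6/1.000 = 6208.60.
Real GDP 2006 = 7795.3/1.161 = 6714.30.
Change = 6714.30/6208.60 − 1 = 0.0815.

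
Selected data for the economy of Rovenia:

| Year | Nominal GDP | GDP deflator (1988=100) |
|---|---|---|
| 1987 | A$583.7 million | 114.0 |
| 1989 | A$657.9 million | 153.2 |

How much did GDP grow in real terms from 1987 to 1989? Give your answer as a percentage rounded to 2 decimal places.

-16.13%

Deflate each year: 1987 → 583.7/1.140 = 512.02; 1989 → 657.9/1.532 = 429.44.
So real GDP changed by 429.44/512.02 − 1 = -0.1613, i.e. -16.13%.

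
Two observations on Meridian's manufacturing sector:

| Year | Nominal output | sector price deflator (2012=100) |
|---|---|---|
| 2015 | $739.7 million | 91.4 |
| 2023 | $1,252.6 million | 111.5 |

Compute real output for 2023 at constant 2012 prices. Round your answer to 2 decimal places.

$1,123.41 million

Real output = Nominal / (sector price deflator/100) = 1252.6 / 1.115 = 1123.41.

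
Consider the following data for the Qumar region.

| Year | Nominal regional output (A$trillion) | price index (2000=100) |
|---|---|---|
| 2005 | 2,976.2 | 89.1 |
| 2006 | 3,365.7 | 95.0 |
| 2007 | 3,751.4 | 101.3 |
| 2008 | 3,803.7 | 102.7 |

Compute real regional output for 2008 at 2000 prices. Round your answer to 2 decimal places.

Real regional output 2008 = 3803.7 / 1.027 = 3703.70.

A$3,703.70 trillion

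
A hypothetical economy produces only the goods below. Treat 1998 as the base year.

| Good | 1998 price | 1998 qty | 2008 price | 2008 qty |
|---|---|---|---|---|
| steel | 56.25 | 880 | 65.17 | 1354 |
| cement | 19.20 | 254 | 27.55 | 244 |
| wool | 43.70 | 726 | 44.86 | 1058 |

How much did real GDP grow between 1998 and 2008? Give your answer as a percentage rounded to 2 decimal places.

47.59%

Real GDP 1998 = Nominal GDP 1998 = 56.25·880 + 19.20·254 + 43.70·726 = 86103.00.
Real GDP 2008 (at 1998 prices) = 56.25·1354 + 19.20·244 + 43.70·1058 = 127081.90.
Real growth = 127081.90/86103.00 − 1 = 0.4759.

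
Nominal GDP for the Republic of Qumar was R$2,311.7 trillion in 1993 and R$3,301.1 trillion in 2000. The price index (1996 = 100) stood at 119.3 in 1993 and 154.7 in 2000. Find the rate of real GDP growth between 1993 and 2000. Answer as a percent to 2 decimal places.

Deflate each year: 1993 → 2311.7/1.193 = 1937.72; 2000 → 3301.1/1.547 = 2133.87.
So real GDP changed by 2133.87/1937.72 − 1 = 0.1012, i.e. 10.12%.

10.12%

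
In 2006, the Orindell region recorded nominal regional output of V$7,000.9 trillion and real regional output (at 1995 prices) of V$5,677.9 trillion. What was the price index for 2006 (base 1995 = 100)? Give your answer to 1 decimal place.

123.3

price index = (Nominal / Real) × 100 = 7000.9 / 5677.9 × 100 = 123.30.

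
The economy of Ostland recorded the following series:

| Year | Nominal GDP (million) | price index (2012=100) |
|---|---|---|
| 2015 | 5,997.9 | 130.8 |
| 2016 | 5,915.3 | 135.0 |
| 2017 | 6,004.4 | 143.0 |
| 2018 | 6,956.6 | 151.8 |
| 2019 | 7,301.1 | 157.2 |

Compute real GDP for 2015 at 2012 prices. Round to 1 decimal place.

4,585.6 million

Real GDP 2015 = 5997.9 / 1.308 = 4585.55.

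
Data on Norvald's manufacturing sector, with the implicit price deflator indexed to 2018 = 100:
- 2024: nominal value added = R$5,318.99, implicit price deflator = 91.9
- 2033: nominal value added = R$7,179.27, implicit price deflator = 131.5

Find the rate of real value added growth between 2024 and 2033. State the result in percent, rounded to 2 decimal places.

Real value added 2024 = 5318.99 / 0.919 = 5787.80.
Real value added 2033 = 7179.27 / 1.315 = 5459.52.
Real growth = 5459.52 / 5787.80 − 1 = -0.0567.

-5.67%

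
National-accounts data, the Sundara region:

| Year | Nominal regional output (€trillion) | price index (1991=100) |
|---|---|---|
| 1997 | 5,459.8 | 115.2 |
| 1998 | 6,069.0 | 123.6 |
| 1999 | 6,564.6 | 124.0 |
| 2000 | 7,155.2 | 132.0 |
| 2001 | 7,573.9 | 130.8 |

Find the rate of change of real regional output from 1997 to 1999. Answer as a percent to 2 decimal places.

11.70%

Real regional output 1997 = 5459.8/1.152 = 4739.41.
Real regional output 1999 = 6564.6/1.240 = 5294.03.
Change = 5294.03/4739.41 − 1 = 0.1170.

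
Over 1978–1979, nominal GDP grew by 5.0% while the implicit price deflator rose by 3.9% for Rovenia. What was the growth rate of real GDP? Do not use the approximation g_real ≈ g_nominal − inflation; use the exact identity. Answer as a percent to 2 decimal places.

1.06%

(1 + g_nom) = (1 + g_real)(1 + π), so g_real = 1.0500 / 1.0390 − 1 = 0.01059.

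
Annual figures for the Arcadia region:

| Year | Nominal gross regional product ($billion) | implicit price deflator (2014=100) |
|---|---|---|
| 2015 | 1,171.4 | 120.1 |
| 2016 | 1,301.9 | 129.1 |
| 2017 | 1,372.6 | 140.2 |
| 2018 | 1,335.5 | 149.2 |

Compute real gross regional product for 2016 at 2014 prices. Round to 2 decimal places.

$1,008.44 billion

Real gross regional product 2016 = 1301.9 / 1.291 = 1008.44.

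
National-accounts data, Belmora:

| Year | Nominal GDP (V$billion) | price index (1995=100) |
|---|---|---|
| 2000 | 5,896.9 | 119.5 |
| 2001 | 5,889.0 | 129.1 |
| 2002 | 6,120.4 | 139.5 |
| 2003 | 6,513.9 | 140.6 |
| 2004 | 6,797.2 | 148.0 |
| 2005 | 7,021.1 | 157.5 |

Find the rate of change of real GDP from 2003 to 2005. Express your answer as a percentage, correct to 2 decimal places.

-3.78%

Real GDP 2003 = 6513.9/1.406 = 4632.93.
Real GDP 2005 = 7021.1/1.575 = 4457.84.
Change = 4457.84/4632.93 − 1 = -0.0378.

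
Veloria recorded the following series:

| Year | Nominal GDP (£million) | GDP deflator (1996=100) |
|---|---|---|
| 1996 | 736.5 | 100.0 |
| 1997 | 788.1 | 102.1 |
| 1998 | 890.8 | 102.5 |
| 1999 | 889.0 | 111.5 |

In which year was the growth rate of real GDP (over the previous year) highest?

1997: real = 788.1/1.021 = 771.89; growth vs 1996 (736.50) = 4.81%.
1998: real = 890.8/1.025 = 869.07; growth vs 1997 (771.89) = 12.59%.
1999: real = 889.0/1.115 = 797.31; growth vs 1998 (869.07) = -8.26%.

1998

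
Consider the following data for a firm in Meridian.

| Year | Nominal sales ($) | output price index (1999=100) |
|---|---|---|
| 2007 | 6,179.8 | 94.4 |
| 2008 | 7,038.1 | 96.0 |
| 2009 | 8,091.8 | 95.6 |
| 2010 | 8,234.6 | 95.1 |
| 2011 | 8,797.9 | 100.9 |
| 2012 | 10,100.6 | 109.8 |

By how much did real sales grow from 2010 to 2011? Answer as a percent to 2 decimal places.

Real sales 2010 = 8234.6/0.951 = 8658.89.
Real sales 2011 = 8797.9/1.009 = 8719.43.
Change = 8719.43/8658.89 − 1 = 0.0070.

0.70%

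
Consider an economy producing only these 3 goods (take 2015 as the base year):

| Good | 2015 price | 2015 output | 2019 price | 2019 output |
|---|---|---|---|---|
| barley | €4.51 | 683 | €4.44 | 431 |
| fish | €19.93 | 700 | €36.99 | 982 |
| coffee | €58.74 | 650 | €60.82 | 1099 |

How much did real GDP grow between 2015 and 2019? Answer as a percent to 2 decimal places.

Real GDP 2015 = Nominal GDP 2015 = 4.51·683 + 19.93·700 + 58.74·650 = 55212.33.
Real GDP 2019 (at 2015 prices) = 4.51·431 + 19.93·982 + 58.74·1099 = 86070.33.
Real growth = 86070.33/55212.33 − 1 = 0.5589.

55.89%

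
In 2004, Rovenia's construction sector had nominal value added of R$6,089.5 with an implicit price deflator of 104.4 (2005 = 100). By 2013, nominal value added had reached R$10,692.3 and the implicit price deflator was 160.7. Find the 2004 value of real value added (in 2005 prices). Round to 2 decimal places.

R$5,832.85

Real value added = Nominal / (implicit price deflator/100) = 6089.5 / 1.044 = 5832.85.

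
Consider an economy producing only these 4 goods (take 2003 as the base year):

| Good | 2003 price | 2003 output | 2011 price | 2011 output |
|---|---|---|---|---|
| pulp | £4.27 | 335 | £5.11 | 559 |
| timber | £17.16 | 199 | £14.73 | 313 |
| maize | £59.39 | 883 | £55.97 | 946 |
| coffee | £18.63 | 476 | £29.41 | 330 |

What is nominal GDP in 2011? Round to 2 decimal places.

£70119.90

Nominal GDP 2011 = Σ (p_2011 × q_2011) = 5.11·559 + 14.73·313 + 55.97·946 + 29.41·330 = 70119.90.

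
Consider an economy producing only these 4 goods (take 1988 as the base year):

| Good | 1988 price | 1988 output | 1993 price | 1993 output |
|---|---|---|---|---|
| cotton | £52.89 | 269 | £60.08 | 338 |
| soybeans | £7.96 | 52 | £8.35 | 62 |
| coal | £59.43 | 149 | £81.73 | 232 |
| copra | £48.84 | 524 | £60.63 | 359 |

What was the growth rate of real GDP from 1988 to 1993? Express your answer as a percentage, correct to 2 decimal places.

1.23%

Real GDP 1988 = Nominal GDP 1988 = 52.89·269 + 7.96·52 + 59.43·149 + 48.84·524 = 49088.56.
Real GDP 1993 (at 1988 prices) = 52.89·338 + 7.96·62 + 59.43·232 + 48.84·359 = 49691.66.
Real growth = 49691.66/49088.56 − 1 = 0.0123.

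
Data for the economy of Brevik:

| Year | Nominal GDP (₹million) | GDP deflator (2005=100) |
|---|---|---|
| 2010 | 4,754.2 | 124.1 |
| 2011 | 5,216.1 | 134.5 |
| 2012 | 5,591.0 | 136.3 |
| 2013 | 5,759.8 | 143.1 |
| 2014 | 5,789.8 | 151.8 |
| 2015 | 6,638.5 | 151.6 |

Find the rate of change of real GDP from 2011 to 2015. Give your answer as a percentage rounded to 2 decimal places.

Real GDP 2011 = 5216.1/1.345 = 3878.14.
Real GDP 2015 = 6638.5/1.516 = 4378.96.
Change = 4378.96/3878.14 − 1 = 0.1291.

12.91%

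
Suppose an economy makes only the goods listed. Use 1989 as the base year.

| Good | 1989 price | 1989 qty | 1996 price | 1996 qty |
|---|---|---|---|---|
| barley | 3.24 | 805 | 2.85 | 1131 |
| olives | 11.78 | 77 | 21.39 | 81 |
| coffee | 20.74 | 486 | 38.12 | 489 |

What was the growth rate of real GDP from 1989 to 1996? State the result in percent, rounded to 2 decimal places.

8.57%

Real GDP 1989 = Nominal GDP 1989 = 3.24·805 + 11.78·77 + 20.74·486 = 13594.90.
Real GDP 1996 (at 1989 prices) = 3.24·1131 + 11.78·81 + 20.74·489 = 14760.48.
Real growth = 14760.48/13594.90 − 1 = 0.0857.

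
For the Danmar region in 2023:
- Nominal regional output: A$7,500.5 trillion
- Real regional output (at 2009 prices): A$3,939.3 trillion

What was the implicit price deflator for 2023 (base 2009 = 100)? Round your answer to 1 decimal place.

190.4

implicit price deflator = (Nominal / Real) × 100 = 7500.5 / 3939.3 × 100 = 190.40.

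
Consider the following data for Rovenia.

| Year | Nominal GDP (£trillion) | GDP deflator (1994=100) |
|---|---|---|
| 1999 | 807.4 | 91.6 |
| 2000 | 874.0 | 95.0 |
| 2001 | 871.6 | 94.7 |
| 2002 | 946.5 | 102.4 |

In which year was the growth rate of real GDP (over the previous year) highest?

2000: real = 874.0/0.950 = 920.00; growth vs 1999 (881.44) = 4.37%.
2001: real = 871.6/0.947 = 920.38; growth vs 2000 (920.00) = 0.04%.
2002: real = 946.5/1.024 = 924.32; growth vs 2001 (920.38) = 0.43%.

2000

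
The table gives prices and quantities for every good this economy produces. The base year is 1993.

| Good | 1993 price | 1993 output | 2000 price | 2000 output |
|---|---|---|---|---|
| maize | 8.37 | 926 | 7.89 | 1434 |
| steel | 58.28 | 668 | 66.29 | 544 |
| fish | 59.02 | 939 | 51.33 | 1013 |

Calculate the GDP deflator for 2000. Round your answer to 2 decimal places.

Nominal GDP 2000 = 7.89·1434 + 66.29·544 + 51.33·1013 = 99373.31.
Real GDP 2000 (at 1993 prices) = 8.37·1434 + 58.28·544 + 59.02·1013 = 103494.16.
Deflator = Nominal/Real × 100 = 99373.31/103494.16 × 100 = 96.018.

96.02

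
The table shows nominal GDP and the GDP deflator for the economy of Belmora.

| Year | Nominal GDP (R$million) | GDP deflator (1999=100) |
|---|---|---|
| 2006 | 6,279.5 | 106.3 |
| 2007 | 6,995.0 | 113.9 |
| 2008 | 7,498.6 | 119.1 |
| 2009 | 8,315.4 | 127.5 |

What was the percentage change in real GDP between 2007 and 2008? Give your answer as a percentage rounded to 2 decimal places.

2.52%

Real GDP 2007 = 6995.0/1.139 = 6141.35.
Real GDP 2008 = 7498.6/1.191 = 6296.05.
Change = 6296.05/6141.35 − 1 = 0.0252.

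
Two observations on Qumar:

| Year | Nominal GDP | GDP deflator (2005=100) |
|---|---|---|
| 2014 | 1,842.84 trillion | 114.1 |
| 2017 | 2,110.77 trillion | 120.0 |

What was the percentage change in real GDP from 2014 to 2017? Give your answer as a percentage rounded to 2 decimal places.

Real GDP 2014 = 1842.84 / 1.141 = 1615.11.
Real GDP 2017 = 2110.77 / 1.200 = 1758.98.
Real growth = 1758.98 / 1615.11 − 1 = 0.0891.

8.91%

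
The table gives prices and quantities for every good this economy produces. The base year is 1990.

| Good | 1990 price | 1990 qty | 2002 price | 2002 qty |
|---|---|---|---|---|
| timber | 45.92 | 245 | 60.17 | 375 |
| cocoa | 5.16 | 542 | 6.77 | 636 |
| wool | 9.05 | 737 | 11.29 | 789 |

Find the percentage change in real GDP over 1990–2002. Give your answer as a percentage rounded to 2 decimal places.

33.43%

Real GDP 1990 = Nominal GDP 1990 = 45.92·245 + 5.16·542 + 9.05·737 = 20716.97.
Real GDP 2002 (at 1990 prices) = 45.92·375 + 5.16·636 + 9.05·789 = 27642.21.
Real growth = 27642.21/20716.97 − 1 = 0.3343.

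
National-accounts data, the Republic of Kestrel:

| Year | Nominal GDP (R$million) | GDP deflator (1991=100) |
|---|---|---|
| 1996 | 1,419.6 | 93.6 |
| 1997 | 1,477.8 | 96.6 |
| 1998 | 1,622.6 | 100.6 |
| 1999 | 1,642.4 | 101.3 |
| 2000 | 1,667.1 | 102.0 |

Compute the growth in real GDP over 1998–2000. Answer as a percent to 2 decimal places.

Real GDP 1998 = 1622.6/1.006 = 1612.92.
Real GDP 2000 = 1667.1/1.020 = 1634.41.
Change = 1634.41/1612.92 − 1 = 0.0133.

1.33%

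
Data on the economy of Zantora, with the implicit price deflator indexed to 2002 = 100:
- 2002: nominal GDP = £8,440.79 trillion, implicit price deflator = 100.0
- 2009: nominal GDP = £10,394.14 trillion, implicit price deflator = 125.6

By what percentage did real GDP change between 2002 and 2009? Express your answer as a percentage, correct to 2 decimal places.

Deflate each year: 2002 → 8440.79/1.000 = 8440.79; 2009 → 10394.14/1.256 = 8275.59.
So real GDP changed by 8275.59/8440.79 − 1 = -0.0196, i.e. -1.96%.

-1.96%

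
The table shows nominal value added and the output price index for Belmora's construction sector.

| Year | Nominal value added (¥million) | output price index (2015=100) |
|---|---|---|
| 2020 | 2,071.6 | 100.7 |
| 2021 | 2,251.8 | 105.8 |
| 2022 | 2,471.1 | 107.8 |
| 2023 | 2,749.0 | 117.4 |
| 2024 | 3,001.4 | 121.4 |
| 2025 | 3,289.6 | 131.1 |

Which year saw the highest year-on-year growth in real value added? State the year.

2021: real = 2251.8/1.058 = 2128.36; growth vs 2020 (2057.20) = 3.46%.
2022: real = 2471.1/1.078 = 2292.30; growth vs 2021 (2128.36) = 7.70%.
2023: real = 2749.0/1.174 = 2341.57; growth vs 2022 (2292.30) = 2.15%.
2024: real = 3001.4/1.214 = 2472.32; growth vs 2023 (2341.57) = 5.58%.
2025: real = 3289.6/1.311 = 2509.23; growth vs 2024 (2472.32) = 1.49%.

2022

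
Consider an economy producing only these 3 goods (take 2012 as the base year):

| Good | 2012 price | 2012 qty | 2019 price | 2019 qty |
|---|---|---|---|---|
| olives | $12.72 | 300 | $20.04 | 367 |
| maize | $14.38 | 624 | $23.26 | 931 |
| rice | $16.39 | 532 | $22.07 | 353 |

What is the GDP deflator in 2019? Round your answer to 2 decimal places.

154.35

Nominal GDP 2019 = 20.04·367 + 23.26·931 + 22.07·353 = 36800.45.
Real GDP 2019 (at 2012 prices) = 12.72·367 + 14.38·931 + 16.39·353 = 23841.69.
Deflator = Nominal/Real × 100 = 36800.45/23841.69 × 100 = 154.353.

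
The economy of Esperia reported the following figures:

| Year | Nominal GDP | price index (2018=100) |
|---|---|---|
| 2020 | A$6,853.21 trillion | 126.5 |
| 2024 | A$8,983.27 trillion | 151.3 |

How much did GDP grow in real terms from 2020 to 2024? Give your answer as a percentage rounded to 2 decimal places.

Real GDP 2020 = 6853.21 / 1.265 = 5417.56.
Real GDP 2024 = 8983.27 / 1.513 = 5937.39.
Real growth = 5937.39 / 5417.56 − 1 = 0.0960.

9.60%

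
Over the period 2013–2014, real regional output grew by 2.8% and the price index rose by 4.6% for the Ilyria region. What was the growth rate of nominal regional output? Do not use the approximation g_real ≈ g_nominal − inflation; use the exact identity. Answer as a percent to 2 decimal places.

7.53%

(1 + g_nom) = (1 + g_real)(1 + π) = 1.0280 × 1.0460 = 1.07529.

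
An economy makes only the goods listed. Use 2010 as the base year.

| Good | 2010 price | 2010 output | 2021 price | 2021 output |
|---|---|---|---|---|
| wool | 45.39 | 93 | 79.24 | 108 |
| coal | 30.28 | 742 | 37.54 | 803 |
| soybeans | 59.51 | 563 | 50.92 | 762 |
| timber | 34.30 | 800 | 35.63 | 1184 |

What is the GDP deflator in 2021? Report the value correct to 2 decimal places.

Nominal GDP 2021 = 79.24·108 + 37.54·803 + 50.92·762 + 35.63·1184 = 119689.50.
Real GDP 2021 (at 2010 prices) = 45.39·108 + 30.28·803 + 59.51·762 + 34.30·1184 = 115174.78.
Deflator = Nominal/Real × 100 = 119689.50/115174.78 × 100 = 103.920.

103.92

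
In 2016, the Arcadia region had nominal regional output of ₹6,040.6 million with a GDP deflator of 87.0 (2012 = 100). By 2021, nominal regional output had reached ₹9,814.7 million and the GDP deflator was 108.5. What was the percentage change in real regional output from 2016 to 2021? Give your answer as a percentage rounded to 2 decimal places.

30.28%

Real regional output 2016 = 6040.6 / 0.870 = 6943.22.
Real regional output 2021 = 9814.7 / 1.085 = 9045.81.
Real growth = 9045.81 / 6943.22 − 1 = 0.3028.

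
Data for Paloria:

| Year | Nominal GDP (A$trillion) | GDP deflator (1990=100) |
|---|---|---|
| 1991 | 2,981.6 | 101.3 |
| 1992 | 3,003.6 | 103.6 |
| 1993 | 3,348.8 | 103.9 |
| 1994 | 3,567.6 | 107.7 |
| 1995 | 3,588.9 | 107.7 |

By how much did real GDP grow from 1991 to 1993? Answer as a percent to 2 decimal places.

Real GDP 1991 = 2981.6/1.013 = 2943.34.
Real GDP 1993 = 3348.8/1.039 = 3223.10.
Change = 3223.10/2943.34 − 1 = 0.0950.

9.50%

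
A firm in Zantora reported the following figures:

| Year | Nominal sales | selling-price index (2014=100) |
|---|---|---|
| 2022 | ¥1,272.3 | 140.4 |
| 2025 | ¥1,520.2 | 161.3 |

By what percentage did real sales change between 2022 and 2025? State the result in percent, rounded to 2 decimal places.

Real sales 2022 = 1272.3 / 1.404 = 906.20.
Real sales 2025 = 1520.2 / 1.613 = 942.47.
Real growth = 942.47 / 906.20 − 1 = 0.0400.

4.00%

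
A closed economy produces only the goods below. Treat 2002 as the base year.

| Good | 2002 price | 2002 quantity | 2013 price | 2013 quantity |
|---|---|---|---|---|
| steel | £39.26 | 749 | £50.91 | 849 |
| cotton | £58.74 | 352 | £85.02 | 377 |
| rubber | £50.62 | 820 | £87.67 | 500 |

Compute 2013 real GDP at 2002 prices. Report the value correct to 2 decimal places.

£80786.72

Real GDP 2013 = Σ (p_2002 × q_2013) = 39.26·849 + 58.74·377 + 50.62·500 = 80786.72.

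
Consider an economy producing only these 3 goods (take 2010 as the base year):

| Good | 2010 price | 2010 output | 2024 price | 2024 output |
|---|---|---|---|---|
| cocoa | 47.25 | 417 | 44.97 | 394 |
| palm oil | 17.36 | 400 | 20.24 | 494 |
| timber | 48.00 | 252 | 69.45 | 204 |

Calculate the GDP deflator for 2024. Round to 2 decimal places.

113.25

Nominal GDP 2024 = 44.97·394 + 20.24·494 + 69.45·204 = 41884.54.
Real GDP 2024 (at 2010 prices) = 47.25·394 + 17.36·494 + 48.00·204 = 36984.34.
Deflator = Nominal/Real × 100 = 41884.54/36984.34 × 100 = 113.249.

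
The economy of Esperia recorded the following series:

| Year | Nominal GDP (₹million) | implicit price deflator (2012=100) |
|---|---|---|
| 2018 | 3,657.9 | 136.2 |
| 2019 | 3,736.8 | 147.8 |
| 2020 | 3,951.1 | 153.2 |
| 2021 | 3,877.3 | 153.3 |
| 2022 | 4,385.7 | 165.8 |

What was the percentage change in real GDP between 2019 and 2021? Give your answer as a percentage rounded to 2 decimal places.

0.04%

Real GDP 2019 = 3736.8/1.478 = 2528.28.
Real GDP 2021 = 3877.3/1.533 = 2529.22.
Change = 2529.22/2528.28 − 1 = 0.0004.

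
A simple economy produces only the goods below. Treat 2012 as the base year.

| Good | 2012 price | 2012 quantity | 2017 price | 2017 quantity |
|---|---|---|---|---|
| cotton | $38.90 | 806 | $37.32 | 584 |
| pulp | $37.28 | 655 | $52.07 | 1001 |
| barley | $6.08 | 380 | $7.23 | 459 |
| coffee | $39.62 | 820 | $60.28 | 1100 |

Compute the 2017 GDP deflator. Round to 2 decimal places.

Nominal GDP 2017 = 37.32·584 + 52.07·1001 + 7.23·459 + 60.28·1100 = 143543.52.
Real GDP 2017 (at 2012 prices) = 38.90·584 + 37.28·1001 + 6.08·459 + 39.62·1100 = 106407.60.
Deflator = Nominal/Real × 100 = 143543.52/106407.60 × 100 = 134.900.

134.90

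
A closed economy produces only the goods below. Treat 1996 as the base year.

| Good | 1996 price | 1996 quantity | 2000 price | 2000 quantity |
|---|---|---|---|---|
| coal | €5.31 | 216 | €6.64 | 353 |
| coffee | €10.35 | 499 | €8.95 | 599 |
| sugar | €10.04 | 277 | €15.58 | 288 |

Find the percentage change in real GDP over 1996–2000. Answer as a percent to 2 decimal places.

20.60%

Real GDP 1996 = Nominal GDP 1996 = 5.31·216 + 10.35·499 + 10.04·277 = 9092.69.
Real GDP 2000 (at 1996 prices) = 5.31·353 + 10.35·599 + 10.04·288 = 10965.60.
Real growth = 10965.60/9092.69 − 1 = 0.2060.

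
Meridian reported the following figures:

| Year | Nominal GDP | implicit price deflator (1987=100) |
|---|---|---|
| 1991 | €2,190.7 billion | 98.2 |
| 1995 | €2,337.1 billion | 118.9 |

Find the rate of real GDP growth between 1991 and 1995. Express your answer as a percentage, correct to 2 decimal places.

Deflate each year: 1991 → 2190.7/0.982 = 2230.86; 1995 → 2337.1/1.189 = 1965.60.
So real GDP changed by 1965.60/2230.86 − 1 = -0.1189, i.e. -11.89%.

-11.89%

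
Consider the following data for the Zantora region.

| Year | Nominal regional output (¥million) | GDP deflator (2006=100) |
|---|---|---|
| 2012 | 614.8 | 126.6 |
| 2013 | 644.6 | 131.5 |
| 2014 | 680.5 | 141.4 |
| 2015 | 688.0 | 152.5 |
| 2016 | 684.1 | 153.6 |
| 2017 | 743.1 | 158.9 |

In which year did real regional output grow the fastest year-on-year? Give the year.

2013: real = 644.6/1.315 = 490.19; growth vs 2012 (485.62) = 0.94%.
2014: real = 680.5/1.414 = 481.26; growth vs 2013 (490.19) = -1.82%.
2015: real = 688.0/1.525 = 451.15; growth vs 2014 (481.26) = -6.26%.
2016: real = 684.1/1.536 = 445.38; growth vs 2015 (451.15) = -1.28%.
2017: real = 743.1/1.589 = 467.65; growth vs 2016 (445.38) = 5.00%.

2017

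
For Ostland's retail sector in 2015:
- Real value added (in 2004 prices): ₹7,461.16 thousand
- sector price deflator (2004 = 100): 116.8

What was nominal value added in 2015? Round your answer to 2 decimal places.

Nominal value added = Real × (sector price deflator/100) = 7461.16 × 1.168 = 8714.63.

₹8,714.63 thousand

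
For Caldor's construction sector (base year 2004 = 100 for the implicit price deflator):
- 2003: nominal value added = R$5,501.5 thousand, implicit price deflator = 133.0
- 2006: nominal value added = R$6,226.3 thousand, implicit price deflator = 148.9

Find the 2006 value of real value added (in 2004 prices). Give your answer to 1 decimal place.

Real value added = Nominal / (implicit price deflator/100) = 6226.3 / 1.489 = 4181.53.

R$4,181.5 thousand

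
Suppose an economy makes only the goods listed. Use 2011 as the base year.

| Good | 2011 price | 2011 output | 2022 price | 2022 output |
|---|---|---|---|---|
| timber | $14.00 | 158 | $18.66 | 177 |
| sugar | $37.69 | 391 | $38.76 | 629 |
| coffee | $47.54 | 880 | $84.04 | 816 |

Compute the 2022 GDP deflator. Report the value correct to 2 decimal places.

Nominal GDP 2022 = 18.66·177 + 38.76·629 + 84.04·816 = 96259.50.
Real GDP 2022 (at 2011 prices) = 14.00·177 + 37.69·629 + 47.54·816 = 64977.65.
Deflator = Nominal/Real × 100 = 96259.50/64977.65 × 100 = 148.142.

148.14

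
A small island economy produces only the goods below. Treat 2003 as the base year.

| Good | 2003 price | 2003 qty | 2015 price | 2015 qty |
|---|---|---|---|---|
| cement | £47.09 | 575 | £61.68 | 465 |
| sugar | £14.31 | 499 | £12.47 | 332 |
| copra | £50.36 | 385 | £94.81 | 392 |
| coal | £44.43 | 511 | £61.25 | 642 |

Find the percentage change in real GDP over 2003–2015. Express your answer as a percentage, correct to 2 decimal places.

Real GDP 2003 = Nominal GDP 2003 = 47.09·575 + 14.31·499 + 50.36·385 + 44.43·511 = 76309.77.
Real GDP 2015 (at 2003 prices) = 47.09·465 + 14.31·332 + 50.36·392 + 44.43·642 = 74912.95.
Real growth = 74912.95/76309.77 − 1 = -0.0183.

-1.83%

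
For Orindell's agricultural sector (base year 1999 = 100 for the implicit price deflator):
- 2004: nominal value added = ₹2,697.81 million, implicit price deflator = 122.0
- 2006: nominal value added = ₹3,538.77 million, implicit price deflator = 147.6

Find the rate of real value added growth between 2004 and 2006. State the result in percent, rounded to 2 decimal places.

8.42%

Real value added 2004 = 2697.81 / 1.220 = 2211.32.
Real value added 2006 = 3538.77 / 1.476 = 2397.54.
Real growth = 2397.54 / 2211.32 − 1 = 0.0842.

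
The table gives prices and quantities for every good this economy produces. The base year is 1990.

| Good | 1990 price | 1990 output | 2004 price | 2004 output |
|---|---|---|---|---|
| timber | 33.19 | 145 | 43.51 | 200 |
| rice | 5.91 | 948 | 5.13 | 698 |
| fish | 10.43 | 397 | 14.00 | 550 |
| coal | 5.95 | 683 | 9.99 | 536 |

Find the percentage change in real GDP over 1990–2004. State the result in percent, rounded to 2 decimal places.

5.74%

Real GDP 1990 = Nominal GDP 1990 = 33.19·145 + 5.91·948 + 10.43·397 + 5.95·683 = 18619.79.
Real GDP 2004 (at 1990 prices) = 33.19·200 + 5.91·698 + 10.43·550 + 5.95·536 = 19688.88.
Real growth = 19688.88/18619.79 − 1 = 0.0574.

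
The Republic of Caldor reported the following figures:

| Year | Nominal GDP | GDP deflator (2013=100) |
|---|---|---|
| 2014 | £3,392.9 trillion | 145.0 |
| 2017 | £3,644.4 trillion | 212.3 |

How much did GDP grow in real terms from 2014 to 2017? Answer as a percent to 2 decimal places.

Real GDP 2014 = 3392.9 / 1.450 = 2339.93.
Real GDP 2017 = 3644.4 / 2.123 = 1716.63.
Real growth = 1716.63 / 2339.93 − 1 = -0.2664.

-26.64%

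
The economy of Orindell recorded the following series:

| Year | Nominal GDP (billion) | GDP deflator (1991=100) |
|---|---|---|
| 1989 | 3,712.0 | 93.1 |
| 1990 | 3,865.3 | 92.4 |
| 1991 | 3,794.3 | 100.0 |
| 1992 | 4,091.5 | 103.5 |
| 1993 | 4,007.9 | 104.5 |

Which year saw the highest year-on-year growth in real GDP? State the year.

1990: real = 3865.3/0.924 = 4183.23; growth vs 1989 (3987.11) = 4.92%.
1991: real = 3794.3/1.000 = 3794.30; growth vs 1990 (4183.23) = -9.30%.
1992: real = 4091.5/1.035 = 3953.14; growth vs 1991 (3794.30) = 4.19%.
1993: real = 4007.9/1.045 = 3835.31; growth vs 1992 (3953.14) = -2.98%.

1990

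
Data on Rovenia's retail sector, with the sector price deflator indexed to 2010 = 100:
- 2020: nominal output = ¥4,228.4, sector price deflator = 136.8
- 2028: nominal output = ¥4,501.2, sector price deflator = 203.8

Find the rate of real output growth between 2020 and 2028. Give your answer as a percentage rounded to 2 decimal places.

Real output 2020 = 4228.4 / 1.368 = 3090.94.
Real output 2028 = 4501.2 / 2.038 = 2208.64.
Real growth = 2208.64 / 3090.94 − 1 = -0.2854.

-28.54%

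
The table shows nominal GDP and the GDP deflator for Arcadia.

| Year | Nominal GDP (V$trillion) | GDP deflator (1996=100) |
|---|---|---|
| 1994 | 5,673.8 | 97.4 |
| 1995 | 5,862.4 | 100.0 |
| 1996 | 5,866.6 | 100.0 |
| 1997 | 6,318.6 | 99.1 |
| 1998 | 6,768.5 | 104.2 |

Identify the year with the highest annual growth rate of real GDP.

1995: real = 5862.4/1.000 = 5862.40; growth vs 1994 (5825.26) = 0.64%.
1996: real = 5866.6/1.000 = 5866.60; growth vs 1995 (5862.40) = 0.07%.
1997: real = 6318.6/0.991 = 6375.98; growth vs 1996 (5866.60) = 8.68%.
1998: real = 6768.5/1.042 = 6495.68; growth vs 1997 (6375.98) = 1.88%.

1997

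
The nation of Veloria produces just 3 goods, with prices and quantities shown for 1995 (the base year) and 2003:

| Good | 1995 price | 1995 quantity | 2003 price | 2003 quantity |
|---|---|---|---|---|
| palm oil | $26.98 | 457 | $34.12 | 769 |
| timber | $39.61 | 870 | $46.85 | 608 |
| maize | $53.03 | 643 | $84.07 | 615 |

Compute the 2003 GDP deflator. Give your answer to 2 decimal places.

Nominal GDP 2003 = 34.12·769 + 46.85·608 + 84.07·615 = 106426.13.
Real GDP 2003 (at 1995 prices) = 26.98·769 + 39.61·608 + 53.03·615 = 77443.95.
Deflator = Nominal/Real × 100 = 106426.13/77443.95 × 100 = 137.423.

137.42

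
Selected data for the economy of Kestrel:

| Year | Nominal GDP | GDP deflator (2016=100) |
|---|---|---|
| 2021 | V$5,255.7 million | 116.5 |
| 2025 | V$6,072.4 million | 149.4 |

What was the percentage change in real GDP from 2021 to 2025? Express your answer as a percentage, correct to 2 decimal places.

-9.90%

Deflate each year: 2021 → 5255.7/1.165 = 4511.33; 2025 → 6072.4/1.494 = 4064.52.
So real GDP changed by 4064.52/4511.33 − 1 = -0.0990, i.e. -9.90%.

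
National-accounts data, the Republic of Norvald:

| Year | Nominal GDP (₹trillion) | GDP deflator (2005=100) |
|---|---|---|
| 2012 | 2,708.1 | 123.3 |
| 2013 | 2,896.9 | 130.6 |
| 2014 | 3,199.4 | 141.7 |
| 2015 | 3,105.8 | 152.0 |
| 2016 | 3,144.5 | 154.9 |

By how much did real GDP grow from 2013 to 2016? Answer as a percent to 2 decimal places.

Real GDP 2013 = 2896.9/1.306 = 2218.15.
Real GDP 2016 = 3144.5/1.549 = 2030.02.
Change = 2030.02/2218.15 − 1 = -0.0848.

-8.48%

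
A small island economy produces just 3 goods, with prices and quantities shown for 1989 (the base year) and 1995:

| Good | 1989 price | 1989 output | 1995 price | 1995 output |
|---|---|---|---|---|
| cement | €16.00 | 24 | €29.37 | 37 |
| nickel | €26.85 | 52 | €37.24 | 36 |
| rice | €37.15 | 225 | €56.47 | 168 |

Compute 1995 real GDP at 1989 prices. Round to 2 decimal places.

Real GDP 1995 = Σ (p_1989 × q_1995) = 16.00·37 + 26.85·36 + 37.15·168 = 7799.80.

€7799.80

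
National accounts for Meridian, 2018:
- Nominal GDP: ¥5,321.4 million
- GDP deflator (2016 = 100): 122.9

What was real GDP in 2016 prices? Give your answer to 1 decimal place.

¥4,329.9 million

Real GDP = Nominal / (GDP deflator/100) = 5321.4 / 1.229 = 4329.86.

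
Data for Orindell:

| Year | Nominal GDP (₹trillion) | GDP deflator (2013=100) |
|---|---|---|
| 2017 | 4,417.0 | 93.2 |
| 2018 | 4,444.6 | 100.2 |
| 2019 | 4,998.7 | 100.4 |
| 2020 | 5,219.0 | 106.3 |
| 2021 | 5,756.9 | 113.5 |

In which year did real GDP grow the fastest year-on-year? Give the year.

2018: real = 4444.6/1.002 = 4435.73; growth vs 2017 (4739.27) = -6.40%.
2019: real = 4998.7/1.004 = 4978.78; growth vs 2018 (4435.73) = 12.24%.
2020: real = 5219.0/1.063 = 4909.69; growth vs 2019 (4978.78) = -1.39%.
2021: real = 5756.9/1.135 = 5072.16; growth vs 2020 (4909.69) = 3.31%.

2019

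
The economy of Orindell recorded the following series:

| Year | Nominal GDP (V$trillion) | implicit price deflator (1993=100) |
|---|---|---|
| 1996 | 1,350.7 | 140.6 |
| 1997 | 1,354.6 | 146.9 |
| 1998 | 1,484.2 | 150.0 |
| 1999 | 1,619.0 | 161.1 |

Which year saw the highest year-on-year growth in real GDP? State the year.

1997: real = 1354.6/1.469 = 922.12; growth vs 1996 (960.67) = -4.01%.
1998: real = 1484.2/1.500 = 989.47; growth vs 1997 (922.12) = 7.30%.
1999: real = 1619.0/1.611 = 1004.97; growth vs 1998 (989.47) = 1.57%.

1998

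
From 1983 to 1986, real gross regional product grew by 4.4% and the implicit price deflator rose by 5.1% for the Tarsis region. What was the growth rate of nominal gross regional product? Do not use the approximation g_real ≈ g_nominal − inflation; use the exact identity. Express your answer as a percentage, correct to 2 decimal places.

(1 + g_nom) = (1 + g_real)(1 + π) = 1.0440 × 1.0510 = 1.09724.

9.72%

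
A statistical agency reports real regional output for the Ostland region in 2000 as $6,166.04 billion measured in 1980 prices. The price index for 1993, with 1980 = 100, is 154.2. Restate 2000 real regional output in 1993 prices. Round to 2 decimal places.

$9,508.03 billion

Real regional output in 1993 prices = Real regional output in 1980 prices × (P_1993/P_1980) = 6166.04 × 1.542 = 9508.03.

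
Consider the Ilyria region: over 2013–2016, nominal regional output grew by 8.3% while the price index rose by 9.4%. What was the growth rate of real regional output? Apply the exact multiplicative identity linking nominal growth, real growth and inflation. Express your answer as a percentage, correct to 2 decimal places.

(1 + g_nom) = (1 + g_real)(1 + π), so g_real = 1.0830 / 1.0940 − 1 = -0.01005.

-1.01%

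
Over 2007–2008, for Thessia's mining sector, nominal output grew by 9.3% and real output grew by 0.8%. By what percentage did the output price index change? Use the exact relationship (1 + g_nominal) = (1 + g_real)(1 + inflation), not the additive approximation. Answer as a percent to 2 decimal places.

8.43%

(1 + g_nom) = (1 + g_real)(1 + π), so π = 1.0930 / 1.0080 − 1 = 0.08433.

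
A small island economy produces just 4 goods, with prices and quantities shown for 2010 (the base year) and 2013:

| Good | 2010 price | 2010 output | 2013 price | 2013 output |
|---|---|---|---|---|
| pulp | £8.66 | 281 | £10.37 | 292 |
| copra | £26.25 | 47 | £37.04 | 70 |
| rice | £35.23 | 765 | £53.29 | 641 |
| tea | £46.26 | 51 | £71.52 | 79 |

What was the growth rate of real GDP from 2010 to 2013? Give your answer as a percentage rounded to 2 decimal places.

-7.20%

Real GDP 2010 = Nominal GDP 2010 = 8.66·281 + 26.25·47 + 35.23·765 + 46.26·51 = 32977.42.
Real GDP 2013 (at 2010 prices) = 8.66·292 + 26.25·70 + 35.23·641 + 46.26·79 = 30603.19.
Real growth = 30603.19/32977.42 − 1 = -0.0720.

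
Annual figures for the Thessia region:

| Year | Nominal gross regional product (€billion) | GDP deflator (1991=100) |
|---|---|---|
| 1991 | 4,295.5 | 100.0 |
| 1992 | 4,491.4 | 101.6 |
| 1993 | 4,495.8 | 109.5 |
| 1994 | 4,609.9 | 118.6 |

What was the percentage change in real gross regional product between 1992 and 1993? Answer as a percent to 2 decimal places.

-7.12%

Real gross regional product 1992 = 4491.4/1.016 = 4420.67.
Real gross regional product 1993 = 4495.8/1.095 = 4105.75.
Change = 4105.75/4420.67 − 1 = -0.0712.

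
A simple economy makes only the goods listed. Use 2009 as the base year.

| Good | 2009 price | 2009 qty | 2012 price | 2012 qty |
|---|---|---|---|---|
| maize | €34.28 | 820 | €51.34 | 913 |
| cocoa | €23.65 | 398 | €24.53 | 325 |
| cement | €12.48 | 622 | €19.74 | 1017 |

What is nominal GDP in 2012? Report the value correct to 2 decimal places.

Nominal GDP 2012 = Σ (p_2012 × q_2012) = 51.34·913 + 24.53·325 + 19.74·1017 = 74921.25.

€74921.25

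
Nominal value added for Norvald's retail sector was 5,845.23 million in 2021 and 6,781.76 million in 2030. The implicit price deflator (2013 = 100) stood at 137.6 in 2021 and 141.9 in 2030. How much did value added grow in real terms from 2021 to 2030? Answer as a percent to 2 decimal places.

12.51%

Deflate each year: 2021 → 5845.23/1.376 = 4247.99; 2030 → 6781.76/1.419 = 4779.25.
So real value added changed by 4779.25/4247.99 − 1 = 0.1251, i.e. 12.51%.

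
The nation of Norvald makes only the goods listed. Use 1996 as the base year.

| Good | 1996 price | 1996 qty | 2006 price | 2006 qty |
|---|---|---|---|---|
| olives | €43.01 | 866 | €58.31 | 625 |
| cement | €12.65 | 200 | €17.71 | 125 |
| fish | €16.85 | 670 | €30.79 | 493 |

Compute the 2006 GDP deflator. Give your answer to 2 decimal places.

Nominal GDP 2006 = 58.31·625 + 17.71·125 + 30.79·493 = 53836.97.
Real GDP 2006 (at 1996 prices) = 43.01·625 + 12.65·125 + 16.85·493 = 36769.55.
Deflator = Nominal/Real × 100 = 53836.97/36769.55 × 100 = 146.417.

146.42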